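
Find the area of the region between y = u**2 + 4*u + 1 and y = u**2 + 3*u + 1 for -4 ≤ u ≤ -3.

7/2

On [-4, -3], (u**2 + 4*u + 1) - (u**2 + 3*u + 1) = u is ≤ 0 throughout, so the area is a single integral of |u|.
∫[-4,-3] (u) du = -7/2; the area of that piece is 7/2.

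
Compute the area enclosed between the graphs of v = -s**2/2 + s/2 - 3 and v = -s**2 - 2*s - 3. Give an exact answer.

Set the curves equal: -s**2/2 + s/2 - 3 = -s**2 - 2*s - 3, so s**2/2 + 5*s/2 = 0, which factors as s*(s + 5)/2 = 0. The curves meet at s = -5, 0.
On [-5, 0], v = -s**2 - 2*s - 3 is on top; that piece has area ∫[-5,0] (-(s**2/2 + 5*s/2)) ds = 125/12.

125/12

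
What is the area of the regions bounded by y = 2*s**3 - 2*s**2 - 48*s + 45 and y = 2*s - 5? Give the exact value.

2024/3

Set the curves equal: 2*s**3 - 2*s**2 - 48*s + 45 = 2*s - 5, so 2*s**3 - 2*s**2 - 50*s + 50 = 0, which factors as 2*(s - 5)*(s - 1)*(s + 5) = 0. The curves meet at s = -5, 1, 5.
On [-5, 1], y = 2*s**3 - 2*s**2 - 48*s + 45 is on top; that piece has area ∫[-5,1] (2*s**3 - 2*s**2 - 50*s + 50) ds = 504.
On [1, 5], y = 2*s - 5 is on top; that piece has area ∫[1,5] (-(2*s**3 - 2*s**2 - 50*s + 50)) ds = 512/3.
Total enclosed area = 504 + 512/3 = 2024/3.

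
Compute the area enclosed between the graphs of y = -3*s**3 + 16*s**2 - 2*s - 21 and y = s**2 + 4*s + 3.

Set the curves equal: -3*s**3 + 16*s**2 - 2*s - 21 = s**2 + 4*s + 3, so -3*s**3 + 15*s**2 - 6*s - 24 = 0, which factors as -3*(s - 4)*(s - 2)*(s + 1) = 0. The curves meet at s = -1, 2, 4.
On [-1, 2], y = s**2 + 4*s + 3 is on top; that piece has area ∫[-1,2] (-(-3*s**3 + 15*s**2 - 6*s - 24)) ds = 189/4.
On [2, 4], y = -3*s**3 + 16*s**2 - 2*s - 21 is on top; that piece has area ∫[2,4] (-3*s**3 + 15*s**2 - 6*s - 24) ds = 16.
Total enclosed area = 189/4 + 16 = 253/4.

253/4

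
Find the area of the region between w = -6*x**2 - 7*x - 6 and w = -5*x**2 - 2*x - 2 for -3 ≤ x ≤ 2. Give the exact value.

155/6

The difference (-6*x**2 - 7*x - 6) - (-5*x**2 - 2*x - 2) = -x**2 - 5*x - 4 changes sign at x = -1 inside [-3, 2], so split the integral there.
∫[-3,-1] (-x**2 - 5*x - 4) dx = 10/3.
∫[-1,2] (-x**2 - 5*x - 4) dx = -45/2; the area of that piece is 45/2.
Total area = 10/3 + 45/2 = 155/6.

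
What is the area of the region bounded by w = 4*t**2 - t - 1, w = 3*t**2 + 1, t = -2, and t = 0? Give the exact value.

3

The difference (4*t**2 - t - 1) - (3*t**2 + 1) = t**2 - t - 2 changes sign at t = -1 inside [-2, 0], so split the integral there.
∫[-2,-1] (t**2 - t - 2) dt = 11/6.
∫[-1,0] (t**2 - t - 2) dt = -7/6; the area of that piece is 7/6.
Total area = 11/6 + 7/6 = 3.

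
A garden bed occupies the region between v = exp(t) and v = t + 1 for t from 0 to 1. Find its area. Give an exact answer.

-5/2 + exp(1)

On [0, 1], (exp(t)) - (t + 1) = -t + exp(t) - 1 is ≥ 0 throughout, so the area is a single integral of |-t + exp(t) - 1|.
∫[0,1] (-t + exp(t) - 1) dt = -5/2 + exp(1).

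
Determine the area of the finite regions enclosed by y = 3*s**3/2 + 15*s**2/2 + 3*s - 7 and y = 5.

253/8

Set the curves equal: 3*s**3/2 + 15*s**2/2 + 3*s - 7 = 5, so 3*s**3/2 + 15*s**2/2 + 3*s - 12 = 0, which factors as 3*(s - 1)*(s + 2)*(s + 4)/2 = 0. The curves meet at s = -4, -2, 1.
On [-4, -2], y = 3*s**3/2 + 15*s**2/2 + 3*s - 7 is on top; that piece has area ∫[-4,-2] (3*s**3/2 + 15*s**2/2 + 3*s - 12) ds = 8.
On [-2, 1], y = 5 is on top; that piece has area ∫[-2,1] (-(3*s**3/2 + 15*s**2/2 + 3*s - 12)) ds = 189/8.
Total enclosed area = 8 + 189/8 = 253/8.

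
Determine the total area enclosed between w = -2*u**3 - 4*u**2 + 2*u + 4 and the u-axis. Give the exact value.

37/6

The curve meets the u-axis where -2*u**3 - 4*u**2 + 2*u + 4 = 0, i.e. -2*(u - 1)*(u + 1)*(u + 2) = 0, at u = -2, -1, 1.
On [-2, -1] the curve lies below the axis; ∫[-2,-1] (-2*u**3 - 4*u**2 + 2*u + 4) du = -5/6, giving area 5/6.
On [-1, 1] the curve lies above the axis; ∫[-1,1] (-2*u**3 - 4*u**2 + 2*u + 4) du = 16/3, giving area 16/3.
Total area = 5/6 + 16/3 = 37/6.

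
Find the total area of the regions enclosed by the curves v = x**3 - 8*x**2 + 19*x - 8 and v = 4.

Set the curves equal: x**3 - 8*x**2 + 19*x - 8 = 4, so x**3 - 8*x**2 + 19*x - 12 = 0, which factors as (x - 4)*(x - 3)*(x - 1) = 0. The curves meet at x = 1, 3, 4.
On [1, 3], v = x**3 - 8*x**2 + 19*x - 8 is on top; that piece has area ∫[1,3] (x**3 - 8*x**2 + 19*x - 12) dx = 8/3.
On [3, 4], v = 4 is on top; that piece has area ∫[3,4] (-(x**3 - 8*x**2 + 19*x - 12)) dx = 5/12.
Total enclosed area = 8/3 + 5/12 = 37/12.

37/12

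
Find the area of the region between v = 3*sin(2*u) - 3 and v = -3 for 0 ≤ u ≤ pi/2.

On [0, pi/2], (3*sin(2*u) - 3) - (-3) = 3*sin(2*u) is ≥ 0 throughout, so the area is a single integral of |3*sin(2*u)|.
∫[0,pi/2] (3*sin(2*u)) du = 3.

3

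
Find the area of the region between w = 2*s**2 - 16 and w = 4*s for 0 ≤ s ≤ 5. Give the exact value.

The difference (2*s**2 - 16) - (4*s) = 2*s**2 - 4*s - 16 changes sign at s = 4 inside [0, 5], so split the integral there.
∫[0,4] (2*s**2 - 4*s - 16) ds = -160/3; the area of that piece is 160/3.
∫[4,5] (2*s**2 - 4*s - 16) ds = 20/3.
Total area = 160/3 + 20/3 = 60.

60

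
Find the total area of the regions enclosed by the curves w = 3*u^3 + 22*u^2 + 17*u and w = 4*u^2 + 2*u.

393/4

Set the curves equal: 3*u^3 + 22*u^2 + 17*u = 4*u^2 + 2*u, so 3*u^3 + 18*u^2 + 15*u = 0, which factors as 3*u*(u + 1)*(u + 5) = 0. The curves meet at u = -5, -1, 0.
On [-5, -1], w = 3*u^3 + 22*u^2 + 17*u is on top; that piece has area ∫[-5,-1] (3*u^3 + 18*u^2 + 15*u) du = 96.
On [-1, 0], w = 4*u^2 + 2*u is on top; that piece has area ∫[-1,0] (-(3*u^3 + 18*u^2 + 15*u)) du = 9/4.
Total enclosed area = 96 + 9/4 = 393/4.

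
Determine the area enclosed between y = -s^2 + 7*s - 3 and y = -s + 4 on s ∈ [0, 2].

The difference (-s^2 + 7*s - 3) - (-s + 4) = -s^2 + 8*s - 7 changes sign at s = 1 inside [0, 2], so split the integral there.
∫[0,1] (-s^2 + 8*s - 7) ds = -10/3; the area of that piece is 10/3.
∫[1,2] (-s^2 + 8*s - 7) ds = 8/3.
Total area = 10/3 + 8/3 = 6.

6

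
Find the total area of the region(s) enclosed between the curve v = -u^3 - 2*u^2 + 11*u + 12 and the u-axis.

The curve meets the u-axis where -u^3 - 2*u^2 + 11*u + 12 = 0, i.e. -(u - 3)*(u + 1)*(u + 4) = 0, at u = -4, -1, 3.
On [-4, -1] the curve lies below the axis; ∫[-4,-1] (-u^3 - 2*u^2 + 11*u + 12) du = -99/4, giving area 99/4.
On [-1, 3] the curve lies above the axis; ∫[-1,3] (-u^3 - 2*u^2 + 11*u + 12) du = 160/3, giving area 160/3.
Total area = 99/4 + 160/3 = 937/12.

937/12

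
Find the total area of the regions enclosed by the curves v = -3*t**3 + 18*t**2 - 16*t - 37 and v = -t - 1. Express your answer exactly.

Set the curves equal: -3*t**3 + 18*t**2 - 16*t - 37 = -t - 1, so -3*t**3 + 18*t**2 - 15*t - 36 = 0, which factors as -3*(t - 4)*(t - 3)*(t + 1) = 0. The curves meet at t = -1, 3, 4.
On [-1, 3], v = -t - 1 is on top; that piece has area ∫[-1,3] (-(-3*t**3 + 18*t**2 - 15*t - 36)) dt = 96.
On [3, 4], v = -3*t**3 + 18*t**2 - 16*t - 37 is on top; that piece has area ∫[3,4] (-3*t**3 + 18*t**2 - 15*t - 36) dt = 9/4.
Total enclosed area = 96 + 9/4 = 393/4.

393/4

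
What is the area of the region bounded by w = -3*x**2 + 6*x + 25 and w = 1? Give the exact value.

Set the curves equal: -3*x**2 + 6*x + 25 = 1, so -3*x**2 + 6*x + 24 = 0, which factors as -3*(x - 4)*(x + 2) = 0. The curves meet at x = -2, 4.
On [-2, 4], w = -3*x**2 + 6*x + 25 is on top; that piece has area ∫[-2,4] (-3*x**2 + 6*x + 24) dx = 108.

108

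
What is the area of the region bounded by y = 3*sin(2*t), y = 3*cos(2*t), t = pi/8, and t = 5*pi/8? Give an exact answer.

On [pi/8, 5*pi/8], (3*sin(2*t)) - (3*cos(2*t)) = 3*sin(2*t) - 3*cos(2*t) is ≥ 0 throughout, so the area is a single integral of |3*sin(2*t) - 3*cos(2*t)|.
∫[pi/8,5*pi/8] (3*sin(2*t) - 3*cos(2*t)) dt = 3*sqrt(2).

3*sqrt(2)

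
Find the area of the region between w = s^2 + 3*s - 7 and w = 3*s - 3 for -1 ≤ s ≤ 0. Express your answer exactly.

On [-1, 0], (s^2 + 3*s - 7) - (3*s - 3) = s^2 - 4 is ≤ 0 throughout, so the area is a single integral of |s^2 - 4|.
∫[-1,0] (s^2 - 4) ds = -11/3; the area of that piece is 11/3.

11/3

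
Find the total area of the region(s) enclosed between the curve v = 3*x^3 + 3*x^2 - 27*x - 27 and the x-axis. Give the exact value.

The curve meets the x-axis where 3*x^3 + 3*x^2 - 27*x - 27 = 0, i.e. 3*(x - 3)*(x + 1)*(x + 3) = 0, at x = -3, -1, 3.
On [-3, -1] the curve lies above the axis; ∫[-3,-1] (3*x^3 + 3*x^2 - 27*x - 27) dx = 20, giving area 20.
On [-1, 3] the curve lies below the axis; ∫[-1,3] (3*x^3 + 3*x^2 - 27*x - 27) dx = -128, giving area 128.
Total area = 20 + 128 = 148.

148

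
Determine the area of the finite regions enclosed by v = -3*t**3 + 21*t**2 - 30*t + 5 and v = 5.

253/4

Set the curves equal: -3*t**3 + 21*t**2 - 30*t + 5 = 5, so -3*t**3 + 21*t**2 - 30*t = 0, which factors as -3*t*(t - 5)*(t - 2) = 0. The curves meet at t = 0, 2, 5.
On [0, 2], v = 5 is on top; that piece has area ∫[0,2] (-(-3*t**3 + 21*t**2 - 30*t)) dt = 16.
On [2, 5], v = -3*t**3 + 21*t**2 - 30*t + 5 is on top; that piece has area ∫[2,5] (-3*t**3 + 21*t**2 - 30*t) dt = 189/4.
Total enclosed area = 16 + 189/4 = 253/4.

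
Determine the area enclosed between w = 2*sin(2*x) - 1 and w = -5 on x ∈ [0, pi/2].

2 + 2*pi

On [0, pi/2], (2*sin(2*x) - 1) - (-5) = 2*sin(2*x) + 4 is ≥ 0 throughout, so the area is a single integral of |2*sin(2*x) + 4|.
∫[0,pi/2] (2*sin(2*x) + 4) dx = 2 + 2*pi.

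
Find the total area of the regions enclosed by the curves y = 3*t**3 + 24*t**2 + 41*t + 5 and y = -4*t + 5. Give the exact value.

253/4

Set the curves equal: 3*t**3 + 24*t**2 + 41*t + 5 = -4*t + 5, so 3*t**3 + 24*t**2 + 45*t = 0, which factors as 3*t*(t + 3)*(t + 5) = 0. The curves meet at t = -5, -3, 0.
On [-5, -3], y = 3*t**3 + 24*t**2 + 41*t + 5 is on top; that piece has area ∫[-5,-3] (3*t**3 + 24*t**2 + 45*t) dt = 16.
On [-3, 0], y = -4*t + 5 is on top; that piece has area ∫[-3,0] (-(3*t**3 + 24*t**2 + 45*t)) dt = 189/4.
Total enclosed area = 16 + 189/4 = 253/4.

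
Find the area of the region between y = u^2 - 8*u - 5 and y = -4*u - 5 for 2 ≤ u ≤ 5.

The difference (u^2 - 8*u - 5) - (-4*u - 5) = u^2 - 4*u changes sign at u = 4 inside [2, 5], so split the integral there.
∫[2,4] (u^2 - 4*u) du = -16/3; the area of that piece is 16/3.
∫[4,5] (u^2 - 4*u) du = 7/3.
Total area = 16/3 + 7/3 = 23/3.

23/3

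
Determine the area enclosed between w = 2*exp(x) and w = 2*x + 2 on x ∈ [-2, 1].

On [-2, 1], (2*exp(x)) - (2*x + 2) = -2*x + 2*exp(x) - 2 is ≥ 0 throughout, so the area is a single integral of |-2*x + 2*exp(x) - 2|.
∫[-2,1] (-2*x + 2*exp(x) - 2) dx = -3 - 2*exp(-2) + 2*exp(1).

-3 - 2*exp(-2) + 2*exp(1)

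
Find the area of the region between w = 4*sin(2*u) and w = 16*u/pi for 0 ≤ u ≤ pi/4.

On [0, pi/4], (4*sin(2*u)) - (16*u/pi) = -16*u/pi + 4*sin(2*u) is ≥ 0 throughout, so the area is a single integral of |-16*u/pi + 4*sin(2*u)|.
∫[0,pi/4] (-16*u/pi + 4*sin(2*u)) du = 2 - pi/2.

2 - pi/2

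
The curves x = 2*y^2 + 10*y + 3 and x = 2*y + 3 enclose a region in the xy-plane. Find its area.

Both boundary curves give x as a function of y, so integrate with respect to y. Setting them equal: 2*y^2 + 8*y = 0, i.e. 2*y*(y + 4) = 0, so they meet at y = -4, 0.
For y in [-4, 0], x = 2*y^2 + 10*y + 3 is on the left; area = ∫[-4,0] (-(2*y^2 + 8*y)) dy = 64/3.

64/3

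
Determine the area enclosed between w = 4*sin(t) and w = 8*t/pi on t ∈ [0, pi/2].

On [0, pi/2], (4*sin(t)) - (8*t/pi) = -8*t/pi + 4*sin(t) is ≥ 0 throughout, so the area is a single integral of |-8*t/pi + 4*sin(t)|.
∫[0,pi/2] (-8*t/pi + 4*sin(t)) dt = 4 - pi.

4 - pi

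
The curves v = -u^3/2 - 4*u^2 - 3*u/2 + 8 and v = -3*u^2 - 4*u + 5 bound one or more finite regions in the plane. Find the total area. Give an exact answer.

253/24

Set the curves equal: -u^3/2 - 4*u^2 - 3*u/2 + 8 = -3*u^2 - 4*u + 5, so -u^3/2 - u^2 + 5*u/2 + 3 = 0, which factors as -(u - 2)*(u + 1)*(u + 3)/2 = 0. The curves meet at u = -3, -1, 2.
On [-3, -1], v = -3*u^2 - 4*u + 5 is on top; that piece has area ∫[-3,-1] (-(-u^3/2 - u^2 + 5*u/2 + 3)) du = 8/3.
On [-1, 2], v = -u^3/2 - 4*u^2 - 3*u/2 + 8 is on top; that piece has area ∫[-1,2] (-u^3/2 - u^2 + 5*u/2 + 3) du = 63/8.
Total enclosed area = 8/3 + 63/8 = 253/24.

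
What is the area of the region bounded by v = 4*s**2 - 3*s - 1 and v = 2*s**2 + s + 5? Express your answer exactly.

Set the curves equal: 4*s**2 - 3*s - 1 = 2*s**2 + s + 5, so 2*s**2 - 4*s - 6 = 0, which factors as 2*(s - 3)*(s + 1) = 0. The curves meet at s = -1, 3.
On [-1, 3], v = 2*s**2 + s + 5 is on top; that piece has area ∫[-1,3] (-(2*s**2 - 4*s - 6)) ds = 64/3.

64/3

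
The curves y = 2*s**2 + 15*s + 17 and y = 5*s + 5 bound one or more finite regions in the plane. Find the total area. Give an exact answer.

Set the curves equal: 2*s**2 + 15*s + 17 = 5*s + 5, so 2*s**2 + 10*s + 12 = 0, which factors as 2*(s + 2)*(s + 3) = 0. The curves meet at s = -3, -2.
On [-3, -2], y = 5*s + 5 is on top; that piece has area ∫[-3,-2] (-(2*s**2 + 10*s + 12)) ds = 1/3.

1/3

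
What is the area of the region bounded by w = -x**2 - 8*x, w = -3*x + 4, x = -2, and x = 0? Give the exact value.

3

The difference (-x**2 - 8*x) - (-3*x + 4) = -x**2 - 5*x - 4 changes sign at x = -1 inside [-2, 0], so split the integral there.
∫[-2,-1] (-x**2 - 5*x - 4) dx = 7/6.
∫[-1,0] (-x**2 - 5*x - 4) dx = -11/6; the area of that piece is 11/6.
Total area = 7/6 + 11/6 = 3.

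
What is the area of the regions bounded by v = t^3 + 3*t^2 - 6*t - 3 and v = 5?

Set the curves equal: t^3 + 3*t^2 - 6*t - 3 = 5, so t^3 + 3*t^2 - 6*t - 8 = 0, which factors as (t - 2)*(t + 1)*(t + 4) = 0. The curves meet at t = -4, -1, 2.
On [-4, -1], v = t^3 + 3*t^2 - 6*t - 3 is on top; that piece has area ∫[-4,-1] (t^3 + 3*t^2 - 6*t - 8) dt = 81/4.
On [-1, 2], v = 5 is on top; that piece has area ∫[-1,2] (-(t^3 + 3*t^2 - 6*t - 8)) dt = 81/4.
Total enclosed area = 81/4 + 81/4 = 81/2.

81/2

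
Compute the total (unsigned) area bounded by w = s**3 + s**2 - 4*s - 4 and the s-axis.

The curve meets the s-axis where s**3 + s**2 - 4*s - 4 = 0, i.e. (s - 2)*(s + 1)*(s + 2) = 0, at s = -2, -1, 2.
On [-2, -1] the curve lies above the axis; ∫[-2,-1] (s**3 + s**2 - 4*s - 4) ds = 7/12, giving area 7/12.
On [-1, 2] the curve lies below the axis; ∫[-1,2] (s**3 + s**2 - 4*s - 4) ds = -45/4, giving area 45/4.
Total area = 7/12 + 45/4 = 71/6.

71/6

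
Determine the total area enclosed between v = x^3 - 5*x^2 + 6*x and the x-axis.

37/12

The curve meets the x-axis where x^3 - 5*x^2 + 6*x = 0, i.e. x*(x - 3)*(x - 2) = 0, at x = 0, 2, 3.
On [0, 2] the curve lies above the axis; ∫[0,2] (x^3 - 5*x^2 + 6*x) dx = 8/3, giving area 8/3.
On [2, 3] the curve lies below the axis; ∫[2,3] (x^3 - 5*x^2 + 6*x) dx = -5/12, giving area 5/12.
Total area = 8/3 + 5/12 = 37/12.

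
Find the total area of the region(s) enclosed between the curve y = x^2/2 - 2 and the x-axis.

The curve meets the x-axis where x^2/2 - 2 = 0, i.e. (x - 2)*(x + 2)/2 = 0, at x = -2, 2.
On [-2, 2] the curve lies below the axis; ∫[-2,2] (x^2/2 - 2) dx = -16/3, giving area 16/3.

16/3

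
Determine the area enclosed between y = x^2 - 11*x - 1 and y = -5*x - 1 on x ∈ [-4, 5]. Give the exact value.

The difference (x^2 - 11*x - 1) - (-5*x - 1) = x^2 - 6*x changes sign at x = 0 inside [-4, 5], so split the integral there.
∫[-4,0] (x^2 - 6*x) dx = 208/3.
∫[0,5] (x^2 - 6*x) dx = -100/3; the area of that piece is 100/3.
Total area = 208/3 + 100/3 = 308/3.

308/3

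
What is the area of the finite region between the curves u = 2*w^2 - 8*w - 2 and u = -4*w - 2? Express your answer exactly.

Both boundary curves give u as a function of w, so integrate with respect to w. Setting them equal: 2*w^2 - 4*w = 0, i.e. 2*w*(w - 2) = 0, so they meet at w = 0, 2.
For w in [0, 2], u = 2*w^2 - 8*w - 2 is on the left; area = ∫[0,2] (-(2*w^2 - 4*w)) dw = 8/3.

8/3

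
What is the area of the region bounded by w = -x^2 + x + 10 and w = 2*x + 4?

Set the curves equal: -x^2 + x + 10 = 2*x + 4, so -x^2 - x + 6 = 0, which factors as -(x - 2)*(x + 3) = 0. The curves meet at x = -3, 2.
On [-3, 2], w = -x^2 + x + 10 is on top; that piece has area ∫[-3,2] (-x^2 - x + 6) dx = 125/6.

125/6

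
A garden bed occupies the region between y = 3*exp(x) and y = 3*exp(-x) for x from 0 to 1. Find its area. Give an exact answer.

-6 + 3*exp(-1) + 3*exp(1)

On [0, 1], (3*exp(x)) - (3*exp(-x)) = 3*exp(x) - 3*exp(-x) is ≥ 0 throughout, so the area is a single integral of |3*exp(x) - 3*exp(-x)|.
∫[0,1] (3*exp(x) - 3*exp(-x)) dx = -6 + 3*exp(-1) + 3*exp(1).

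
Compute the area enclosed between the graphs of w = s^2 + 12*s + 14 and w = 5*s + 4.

Set the curves equal: s^2 + 12*s + 14 = 5*s + 4, so s^2 + 7*s + 10 = 0, which factors as (s + 2)*(s + 5) = 0. The curves meet at s = -5, -2.
On [-5, -2], w = 5*s + 4 is on top; that piece has area ∫[-5,-2] (-(s^2 + 7*s + 10)) ds = 9/2.

9/2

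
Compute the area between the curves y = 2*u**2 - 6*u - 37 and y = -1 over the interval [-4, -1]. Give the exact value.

121/3

The difference (2*u**2 - 6*u - 37) - (-1) = 2*u**2 - 6*u - 36 changes sign at u = -3 inside [-4, -1], so split the integral there.
∫[-4,-3] (2*u**2 - 6*u - 36) du = 29/3.
∫[-3,-1] (2*u**2 - 6*u - 36) du = -92/3; the area of that piece is 92/3.
Total area = 29/3 + 92/3 = 121/3.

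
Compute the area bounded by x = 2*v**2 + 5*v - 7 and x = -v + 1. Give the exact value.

125/3

Both boundary curves give x as a function of v, so integrate with respect to v. Setting them equal: 2*v**2 + 6*v - 8 = 0, i.e. 2*(v - 1)*(v + 4) = 0, so they meet at v = -4, 1.
For v in [-4, 1], x = 2*v**2 + 5*v - 7 is on the left; area = ∫[-4,1] (-(2*v**2 + 6*v - 8)) dv = 125/3.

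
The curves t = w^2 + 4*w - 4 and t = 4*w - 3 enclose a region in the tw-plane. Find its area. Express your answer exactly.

Both boundary curves give t as a function of w, so integrate with respect to w. Setting them equal: w^2 - 1 = 0, i.e. (w - 1)*(w + 1) = 0, so they meet at w = -1, 1.
For w in [-1, 1], t = w^2 + 4*w - 4 is on the left; area = ∫[-1,1] (-(w^2 - 1)) dw = 4/3.

4/3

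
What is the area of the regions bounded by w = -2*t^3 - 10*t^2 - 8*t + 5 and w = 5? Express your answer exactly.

71/3

Set the curves equal: -2*t^3 - 10*t^2 - 8*t + 5 = 5, so -2*t^3 - 10*t^2 - 8*t = 0, which factors as -2*t*(t + 1)*(t + 4) = 0. The curves meet at t = -4, -1, 0.
On [-4, -1], w = 5 is on top; that piece has area ∫[-4,-1] (-(-2*t^3 - 10*t^2 - 8*t)) dt = 45/2.
On [-1, 0], w = -2*t^3 - 10*t^2 - 8*t + 5 is on top; that piece has area ∫[-1,0] (-2*t^3 - 10*t^2 - 8*t) dt = 7/6.
Total enclosed area = 45/2 + 7/6 = 71/3.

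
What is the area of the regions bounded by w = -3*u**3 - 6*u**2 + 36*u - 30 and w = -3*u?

Set the curves equal: -3*u**3 - 6*u**2 + 36*u - 30 = -3*u, so -3*u**3 - 6*u**2 + 39*u - 30 = 0, which factors as -3*(u - 2)*(u - 1)*(u + 5) = 0. The curves meet at u = -5, 1, 2.
On [-5, 1], w = -3*u is on top; that piece has area ∫[-5,1] (-(-3*u**3 - 6*u**2 + 39*u - 30)) du = 432.
On [1, 2], w = -3*u**3 - 6*u**2 + 36*u - 30 is on top; that piece has area ∫[1,2] (-3*u**3 - 6*u**2 + 39*u - 30) du = 13/4.
Total enclosed area = 432 + 13/4 = 1741/4.

1741/4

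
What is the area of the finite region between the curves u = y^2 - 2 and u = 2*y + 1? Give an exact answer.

32/3

Both boundary curves give u as a function of y, so integrate with respect to y. Setting them equal: y^2 - 2*y - 3 = 0, i.e. (y - 3)*(y + 1) = 0, so they meet at y = -1, 3.
For y in [-1, 3], u = y^2 - 2 is on the left; area = ∫[-1,3] (-(y^2 - 2*y - 3)) dy = 32/3.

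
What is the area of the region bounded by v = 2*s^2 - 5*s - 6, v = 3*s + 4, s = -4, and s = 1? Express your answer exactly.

272/3

The difference (2*s^2 - 5*s - 6) - (3*s + 4) = 2*s^2 - 8*s - 10 changes sign at s = -1 inside [-4, 1], so split the integral there.
∫[-4,-1] (2*s^2 - 8*s - 10) ds = 72.
∫[-1,1] (2*s^2 - 8*s - 10) ds = -56/3; the area of that piece is 56/3.
Total area = 72 + 56/3 = 272/3.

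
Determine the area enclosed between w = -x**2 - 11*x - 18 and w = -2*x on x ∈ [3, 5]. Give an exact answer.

422/3

On [3, 5], (-x**2 - 11*x - 18) - (-2*x) = -x**2 - 9*x - 18 is ≤ 0 throughout, so the area is a single integral of |-x**2 - 9*x - 18|.
∫[3,5] (-x**2 - 9*x - 18) dx = -422/3; the area of that piece is 422/3.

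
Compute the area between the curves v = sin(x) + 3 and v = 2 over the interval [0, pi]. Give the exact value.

On [0, pi], (sin(x) + 3) - (2) = sin(x) + 1 is ≥ 0 throughout, so the area is a single integral of |sin(x) + 1|.
∫[0,pi] (sin(x) + 1) dx = 2 + pi.

2 + pi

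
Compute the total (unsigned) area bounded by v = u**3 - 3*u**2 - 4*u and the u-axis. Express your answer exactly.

The curve meets the u-axis where u**3 - 3*u**2 - 4*u = 0, i.e. u*(u - 4)*(u + 1) = 0, at u = -1, 0, 4.
On [-1, 0] the curve lies above the axis; ∫[-1,0] (u**3 - 3*u**2 - 4*u) du = 3/4, giving area 3/4.
On [0, 4] the curve lies below the axis; ∫[0,4] (u**3 - 3*u**2 - 4*u) du = -32, giving area 32.
Total area = 3/4 + 32 = 131/4.

131/4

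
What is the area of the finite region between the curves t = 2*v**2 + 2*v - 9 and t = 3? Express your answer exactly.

125/3

Both boundary curves give t as a function of v, so integrate with respect to v. Setting them equal: 2*v**2 + 2*v - 12 = 0, i.e. 2*(v - 2)*(v + 3) = 0, so they meet at v = -3, 2.
For v in [-3, 2], t = 2*v**2 + 2*v - 9 is on the left; area = ∫[-3,2] (-(2*v**2 + 2*v - 12)) dv = 125/3.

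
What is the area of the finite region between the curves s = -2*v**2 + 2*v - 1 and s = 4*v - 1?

Both boundary curves give s as a function of v, so integrate with respect to v. Setting them equal: -2*v**2 - 2*v = 0, i.e. -2*v*(v + 1) = 0, so they meet at v = -1, 0.
For v in [-1, 0], s = -2*v**2 + 2*v - 1 is on the right; area = ∫[-1,0] (-2*v**2 - 2*v) dv = 1/3.

1/3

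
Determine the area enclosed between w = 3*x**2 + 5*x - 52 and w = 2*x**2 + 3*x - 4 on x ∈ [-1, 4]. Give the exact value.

On [-1, 4], (3*x**2 + 5*x - 52) - (2*x**2 + 3*x - 4) = x**2 + 2*x - 48 is ≤ 0 throughout, so the area is a single integral of |x**2 + 2*x - 48|.
∫[-1,4] (x**2 + 2*x - 48) dx = -610/3; the area of that piece is 610/3.

610/3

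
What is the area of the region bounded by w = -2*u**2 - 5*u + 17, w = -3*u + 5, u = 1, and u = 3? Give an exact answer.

10

The difference (-2*u**2 - 5*u + 17) - (-3*u + 5) = -2*u**2 - 2*u + 12 changes sign at u = 2 inside [1, 3], so split the integral there.
∫[1,2] (-2*u**2 - 2*u + 12) du = 13/3.
∫[2,3] (-2*u**2 - 2*u + 12) du = -17/3; the area of that piece is 17/3.
Total area = 13/3 + 17/3 = 10.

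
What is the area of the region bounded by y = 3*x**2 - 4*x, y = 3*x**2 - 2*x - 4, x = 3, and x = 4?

3

On [3, 4], (3*x**2 - 4*x) - (3*x**2 - 2*x - 4) = -2*x + 4 is ≤ 0 throughout, so the area is a single integral of |-2*x + 4|.
∫[3,4] (-2*x + 4) dx = -3; the area of that piece is 3.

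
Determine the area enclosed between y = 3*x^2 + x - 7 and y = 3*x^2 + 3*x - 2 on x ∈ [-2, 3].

30

On [-2, 3], (3*x^2 + x - 7) - (3*x^2 + 3*x - 2) = -2*x - 5 is ≤ 0 throughout, so the area is a single integral of |-2*x - 5|.
∫[-2,3] (-2*x - 5) dx = -30; the area of that piece is 30.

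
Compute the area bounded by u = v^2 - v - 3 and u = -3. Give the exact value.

1/6

Both boundary curves give u as a function of v, so integrate with respect to v. Setting them equal: v^2 - v = 0, i.e. v*(v - 1) = 0, so they meet at v = 0, 1.
For v in [0, 1], u = v^2 - v - 3 is on the left; area = ∫[0,1] (-(v^2 - v)) dv = 1/6.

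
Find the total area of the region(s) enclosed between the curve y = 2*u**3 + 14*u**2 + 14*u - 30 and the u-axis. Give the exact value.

The curve meets the u-axis where 2*u**3 + 14*u**2 + 14*u - 30 = 0, i.e. 2*(u - 1)*(u + 3)*(u + 5) = 0, at u = -5, -3, 1.
On [-5, -3] the curve lies above the axis; ∫[-5,-3] (2*u**3 + 14*u**2 + 14*u - 30) du = 40/3, giving area 40/3.
On [-3, 1] the curve lies below the axis; ∫[-3,1] (2*u**3 + 14*u**2 + 14*u - 30) du = -256/3, giving area 256/3.
Total area = 40/3 + 256/3 = 296/3.

296/3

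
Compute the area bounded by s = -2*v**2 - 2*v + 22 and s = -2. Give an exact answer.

343/3

Both boundary curves give s as a function of v, so integrate with respect to v. Setting them equal: -2*v**2 - 2*v + 24 = 0, i.e. -2*(v - 3)*(v + 4) = 0, so they meet at v = -4, 3.
For v in [-4, 3], s = -2*v**2 - 2*v + 22 is on the right; area = ∫[-4,3] (-2*v**2 - 2*v + 24) dv = 343/3.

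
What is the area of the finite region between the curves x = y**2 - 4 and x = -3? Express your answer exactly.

Both boundary curves give x as a function of y, so integrate with respect to y. Setting them equal: y**2 - 1 = 0, i.e. (y - 1)*(y + 1) = 0, so they meet at y = -1, 1.
For y in [-1, 1], x = y**2 - 4 is on the left; area = ∫[-1,1] (-(y**2 - 1)) dy = 4/3.

4/3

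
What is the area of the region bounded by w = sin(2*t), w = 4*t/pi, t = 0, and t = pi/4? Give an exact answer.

On [0, pi/4], (sin(2*t)) - (4*t/pi) = -4*t/pi + sin(2*t) is ≥ 0 throughout, so the area is a single integral of |-4*t/pi + sin(2*t)|.
∫[0,pi/4] (-4*t/pi + sin(2*t)) dt = 1/2 - pi/8.

1/2 - pi/8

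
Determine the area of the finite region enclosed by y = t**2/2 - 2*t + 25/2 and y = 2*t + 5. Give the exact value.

Set the curves equal: t**2/2 - 2*t + 25/2 = 2*t + 5, so t**2/2 - 4*t + 15/2 = 0, which factors as (t - 5)*(t - 3)/2 = 0. The curves meet at t = 3, 5.
On [3, 5], y = 2*t + 5 is on top; that piece has area ∫[3,5] (-(t**2/2 - 4*t + 15/2)) dt = 2/3.

2/3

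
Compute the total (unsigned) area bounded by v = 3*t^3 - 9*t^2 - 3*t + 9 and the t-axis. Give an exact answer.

24

The curve meets the t-axis where 3*t^3 - 9*t^2 - 3*t + 9 = 0, i.e. 3*(t - 3)*(t - 1)*(t + 1) = 0, at t = -1, 1, 3.
On [-1, 1] the curve lies above the axis; ∫[-1,1] (3*t^3 - 9*t^2 - 3*t + 9) dt = 12, giving area 12.
On [1, 3] the curve lies below the axis; ∫[1,3] (3*t^3 - 9*t^2 - 3*t + 9) dt = -12, giving area 12.
Total area = 12 + 12 = 24.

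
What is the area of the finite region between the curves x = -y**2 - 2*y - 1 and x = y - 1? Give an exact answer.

Both boundary curves give x as a function of y, so integrate with respect to y. Setting them equal: -y**2 - 3*y = 0, i.e. -y*(y + 3) = 0, so they meet at y = -3, 0.
For y in [-3, 0], x = -y**2 - 2*y - 1 is on the right; area = ∫[-3,0] (-y**2 - 3*y) dy = 9/2.

9/2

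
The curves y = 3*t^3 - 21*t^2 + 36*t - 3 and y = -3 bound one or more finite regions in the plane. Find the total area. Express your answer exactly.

71/2

Set the curves equal: 3*t^3 - 21*t^2 + 36*t - 3 = -3, so 3*t^3 - 21*t^2 + 36*t = 0, which factors as 3*t*(t - 4)*(t - 3) = 0. The curves meet at t = 0, 3, 4.
On [0, 3], y = 3*t^3 - 21*t^2 + 36*t - 3 is on top; that piece has area ∫[0,3] (3*t^3 - 21*t^2 + 36*t) dt = 135/4.
On [3, 4], y = -3 is on top; that piece has area ∫[3,4] (-(3*t^3 - 21*t^2 + 36*t)) dt = 7/4.
Total enclosed area = 135/4 + 7/4 = 71/2.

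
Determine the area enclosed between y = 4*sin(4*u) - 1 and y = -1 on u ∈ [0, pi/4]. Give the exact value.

On [0, pi/4], (4*sin(4*u) - 1) - (-1) = 4*sin(4*u) is ≥ 0 throughout, so the area is a single integral of |4*sin(4*u)|.
∫[0,pi/4] (4*sin(4*u)) du = 2.

2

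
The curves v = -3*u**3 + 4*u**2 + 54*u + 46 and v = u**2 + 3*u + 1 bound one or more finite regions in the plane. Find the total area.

568

Set the curves equal: -3*u**3 + 4*u**2 + 54*u + 46 = u**2 + 3*u + 1, so -3*u**3 + 3*u**2 + 51*u + 45 = 0, which factors as -3*(u - 5)*(u + 1)*(u + 3) = 0. The curves meet at u = -3, -1, 5.
On [-3, -1], v = u**2 + 3*u + 1 is on top; that piece has area ∫[-3,-1] (-(-3*u**3 + 3*u**2 + 51*u + 45)) du = 28.
On [-1, 5], v = -3*u**3 + 4*u**2 + 54*u + 46 is on top; that piece has area ∫[-1,5] (-3*u**3 + 3*u**2 + 51*u + 45) du = 540.
Total enclosed area = 28 + 540 = 568.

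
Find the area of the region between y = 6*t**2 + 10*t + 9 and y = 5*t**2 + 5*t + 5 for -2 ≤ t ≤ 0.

3

The difference (6*t**2 + 10*t + 9) - (5*t**2 + 5*t + 5) = t**2 + 5*t + 4 changes sign at t = -1 inside [-2, 0], so split the integral there.
∫[-2,-1] (t**2 + 5*t + 4) dt = -7/6; the area of that piece is 7/6.
∫[-1,0] (t**2 + 5*t + 4) dt = 11/6.
Total area = 7/6 + 11/6 = 3.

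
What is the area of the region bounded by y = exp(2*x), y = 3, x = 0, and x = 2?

-17/2 + 3*log(3) + exp(4)/2

The difference (exp(2*x)) - (3) = exp(2*x) - 3 changes sign at x = log(3)/2 inside [0, 2], so split the integral there.
∫[0,log(3)/2] (exp(2*x) - 3) dx = 1 - 3*log(3)/2; the area of that piece is -1 + 3*log(3)/2.
∫[log(3)/2,2] (exp(2*x) - 3) dx = -15/2 + 3*log(3)/2 + exp(4)/2.
Total area = (-1 + 3*log(3)/2) + (-15/2 + 3*log(3)/2 + exp(4)/2) = -17/2 + 3*log(3) + exp(4)/2.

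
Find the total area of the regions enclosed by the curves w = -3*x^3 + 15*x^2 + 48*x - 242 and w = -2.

5137/4

Set the curves equal: -3*x^3 + 15*x^2 + 48*x - 242 = -2, so -3*x^3 + 15*x^2 + 48*x - 240 = 0, which factors as -3*(x - 5)*(x - 4)*(x + 4) = 0. The curves meet at x = -4, 4, 5.
On [-4, 4], w = -2 is on top; that piece has area ∫[-4,4] (-(-3*x^3 + 15*x^2 + 48*x - 240)) dx = 1280.
On [4, 5], w = -3*x^3 + 15*x^2 + 48*x - 242 is on top; that piece has area ∫[4,5] (-3*x^3 + 15*x^2 + 48*x - 240) dx = 17/4.
Total enclosed area = 1280 + 17/4 = 5137/4.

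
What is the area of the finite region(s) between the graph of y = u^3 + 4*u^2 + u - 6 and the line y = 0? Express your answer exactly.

71/6

The curve meets the u-axis where u^3 + 4*u^2 + u - 6 = 0, i.e. (u - 1)*(u + 2)*(u + 3) = 0, at u = -3, -2, 1.
On [-3, -2] the curve lies above the axis; ∫[-3,-2] (u^3 + 4*u^2 + u - 6) du = 7/12, giving area 7/12.
On [-2, 1] the curve lies below the axis; ∫[-2,1] (u^3 + 4*u^2 + u - 6) du = -45/4, giving area 45/4.
Total area = 7/12 + 45/4 = 71/6.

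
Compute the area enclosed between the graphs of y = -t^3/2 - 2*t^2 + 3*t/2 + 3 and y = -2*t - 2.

937/24

Set the curves equal: -t^3/2 - 2*t^2 + 3*t/2 + 3 = -2*t - 2, so -t^3/2 - 2*t^2 + 7*t/2 + 5 = 0, which factors as -(t - 2)*(t + 1)*(t + 5)/2 = 0. The curves meet at t = -5, -1, 2.
On [-5, -1], y = -2*t - 2 is on top; that piece has area ∫[-5,-1] (-(-t^3/2 - 2*t^2 + 7*t/2 + 5)) dt = 80/3.
On [-1, 2], y = -t^3/2 - 2*t^2 + 3*t/2 + 3 is on top; that piece has area ∫[-1,2] (-t^3/2 - 2*t^2 + 7*t/2 + 5) dt = 99/8.
Total enclosed area = 80/3 + 99/8 = 937/24.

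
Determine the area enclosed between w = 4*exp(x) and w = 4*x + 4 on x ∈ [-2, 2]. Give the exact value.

On [-2, 2], (4*exp(x)) - (4*x + 4) = -4*x + 4*exp(x) - 4 is ≥ 0 throughout, so the area is a single integral of |-4*x + 4*exp(x) - 4|.
∫[-2,2] (-4*x + 4*exp(x) - 4) dx = -16 - 4*exp(-2) + 4*exp(2).

-16 - 4*exp(-2) + 4*exp(2)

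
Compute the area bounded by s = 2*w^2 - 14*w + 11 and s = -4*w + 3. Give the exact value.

9

Both boundary curves give s as a function of w, so integrate with respect to w. Setting them equal: 2*w^2 - 10*w + 8 = 0, i.e. 2*(w - 4)*(w - 1) = 0, so they meet at w = 1, 4.
For w in [1, 4], s = 2*w^2 - 14*w + 11 is on the left; area = ∫[1,4] (-(2*w^2 - 10*w + 8)) dw = 9.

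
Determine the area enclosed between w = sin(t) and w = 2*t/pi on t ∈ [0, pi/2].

On [0, pi/2], (sin(t)) - (2*t/pi) = -2*t/pi + sin(t) is ≥ 0 throughout, so the area is a single integral of |-2*t/pi + sin(t)|.
∫[0,pi/2] (-2*t/pi + sin(t)) dt = 1 - pi/4.

1 - pi/4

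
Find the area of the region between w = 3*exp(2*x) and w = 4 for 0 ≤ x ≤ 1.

The difference (3*exp(2*x)) - (4) = 3*exp(2*x) - 4 changes sign at x = -log(3)/2 + log(2) inside [0, 1], so split the integral there.
∫[0,-log(3)/2 + log(2)] (3*exp(2*x) - 4) dx = log(9/16) + 1/2; the area of that piece is -1/2 + log(16/9).
∫[-log(3)/2 + log(2),1] (3*exp(2*x) - 4) dx = -6 - 2*log(3) + 4*log(2) + 3*exp(2)/2.
Total area = (-1/2 + log(16/9)) + (-6 - 2*log(3) + 4*log(2) + 3*exp(2)/2) = -13/2 - 4*log(3) + 8*log(2) + 3*exp(2)/2.

-13/2 - 4*log(3) + 8*log(2) + 3*exp(2)/2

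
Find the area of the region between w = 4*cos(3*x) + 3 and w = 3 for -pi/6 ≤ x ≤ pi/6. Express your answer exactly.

8/3

On [-pi/6, pi/6], (4*cos(3*x) + 3) - (3) = 4*cos(3*x) is ≥ 0 throughout, so the area is a single integral of |4*cos(3*x)|.
∫[-pi/6,pi/6] (4*cos(3*x)) dx = 8/3.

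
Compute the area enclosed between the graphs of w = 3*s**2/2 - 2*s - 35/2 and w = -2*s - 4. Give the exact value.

54

Set the curves equal: 3*s**2/2 - 2*s - 35/2 = -2*s - 4, so 3*s**2/2 - 27/2 = 0, which factors as 3*(s - 3)*(s + 3)/2 = 0. The curves meet at s = -3, 3.
On [-3, 3], w = -2*s - 4 is on top; that piece has area ∫[-3,3] (-(3*s**2/2 - 27/2)) ds = 54.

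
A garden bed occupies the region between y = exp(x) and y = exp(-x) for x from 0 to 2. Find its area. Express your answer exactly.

-2 + exp(-2) + exp(2)

On [0, 2], (exp(x)) - (exp(-x)) = exp(x) - exp(-x) is ≥ 0 throughout, so the area is a single integral of |exp(x) - exp(-x)|.
∫[0,2] (exp(x) - exp(-x)) dx = -2 + exp(-2) + exp(2).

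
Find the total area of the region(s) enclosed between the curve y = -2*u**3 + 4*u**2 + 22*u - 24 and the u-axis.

The curve meets the u-axis where -2*u**3 + 4*u**2 + 22*u - 24 = 0, i.e. -2*(u - 4)*(u - 1)*(u + 3) = 0, at u = -3, 1, 4.
On [-3, 1] the curve lies below the axis; ∫[-3,1] (-2*u**3 + 4*u**2 + 22*u - 24) du = -320/3, giving area 320/3.
On [1, 4] the curve lies above the axis; ∫[1,4] (-2*u**3 + 4*u**2 + 22*u - 24) du = 99/2, giving area 99/2.
Total area = 320/3 + 99/2 = 937/6.

937/6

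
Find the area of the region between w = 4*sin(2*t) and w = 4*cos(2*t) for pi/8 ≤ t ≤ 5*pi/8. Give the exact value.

4*sqrt(2)

On [pi/8, 5*pi/8], (4*sin(2*t)) - (4*cos(2*t)) = 4*sin(2*t) - 4*cos(2*t) is ≥ 0 throughout, so the area is a single integral of |4*sin(2*t) - 4*cos(2*t)|.
∫[pi/8,5*pi/8] (4*sin(2*t) - 4*cos(2*t)) dt = 4*sqrt(2).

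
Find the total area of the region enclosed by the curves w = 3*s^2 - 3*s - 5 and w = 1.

27/2

Set the curves equal: 3*s^2 - 3*s - 5 = 1, so 3*s^2 - 3*s - 6 = 0, which factors as 3*(s - 2)*(s + 1) = 0. The curves meet at s = -1, 2.
On [-1, 2], w = 1 is on top; that piece has area ∫[-1,2] (-(3*s^2 - 3*s - 6)) ds = 27/2.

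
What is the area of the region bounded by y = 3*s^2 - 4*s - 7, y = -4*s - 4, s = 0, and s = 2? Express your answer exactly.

6

The difference (3*s^2 - 4*s - 7) - (-4*s - 4) = 3*s^2 - 3 changes sign at s = 1 inside [0, 2], so split the integral there.
∫[0,1] (3*s^2 - 3) ds = -2; the area of that piece is 2.
∫[1,2] (3*s^2 - 3) ds = 4.
Total area = 2 + 4 = 6.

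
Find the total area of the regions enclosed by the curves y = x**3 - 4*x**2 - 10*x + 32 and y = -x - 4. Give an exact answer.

1741/12

Set the curves equal: x**3 - 4*x**2 - 10*x + 32 = -x - 4, so x**3 - 4*x**2 - 9*x + 36 = 0, which factors as (x - 4)*(x - 3)*(x + 3) = 0. The curves meet at x = -3, 3, 4.
On [-3, 3], y = x**3 - 4*x**2 - 10*x + 32 is on top; that piece has area ∫[-3,3] (x**3 - 4*x**2 - 9*x + 36) dx = 144.
On [3, 4], y = -x - 4 is on top; that piece has area ∫[3,4] (-(x**3 - 4*x**2 - 9*x + 36)) dx = 13/12.
Total enclosed area = 144 + 13/12 = 1741/12.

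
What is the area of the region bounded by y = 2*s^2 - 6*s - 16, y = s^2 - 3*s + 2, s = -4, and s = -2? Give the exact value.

The difference (2*s^2 - 6*s - 16) - (s^2 - 3*s + 2) = s^2 - 3*s - 18 changes sign at s = -3 inside [-4, -2], so split the integral there.
∫[-4,-3] (s^2 - 3*s - 18) ds = 29/6.
∫[-3,-2] (s^2 - 3*s - 18) ds = -25/6; the area of that piece is 25/6.
Total area = 29/6 + 25/6 = 9.

9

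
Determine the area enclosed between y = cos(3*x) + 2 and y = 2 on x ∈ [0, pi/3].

2/3

The difference (cos(3*x) + 2) - (2) = cos(3*x) changes sign at x = pi/6 inside [0, pi/3], so split the integral there.
∫[0,pi/6] (cos(3*x)) dx = 1/3.
∫[pi/6,pi/3] (cos(3*x)) dx = -1/3; the area of that piece is 1/3.
Total area = 1/3 + 1/3 = 2/3.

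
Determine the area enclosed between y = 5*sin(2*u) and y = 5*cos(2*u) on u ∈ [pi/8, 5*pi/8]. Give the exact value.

On [pi/8, 5*pi/8], (5*sin(2*u)) - (5*cos(2*u)) = 5*sin(2*u) - 5*cos(2*u) is ≥ 0 throughout, so the area is a single integral of |5*sin(2*u) - 5*cos(2*u)|.
∫[pi/8,5*pi/8] (5*sin(2*u) - 5*cos(2*u)) du = 5*sqrt(2).

5*sqrt(2)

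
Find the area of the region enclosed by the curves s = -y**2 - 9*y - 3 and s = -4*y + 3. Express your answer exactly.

Both boundary curves give s as a function of y, so integrate with respect to y. Setting them equal: -y**2 - 5*y - 6 = 0, i.e. -(y + 2)*(y + 3) = 0, so they meet at y = -3, -2.
For y in [-3, -2], s = -y**2 - 9*y - 3 is on the right; area = ∫[-3,-2] (-y**2 - 5*y - 6) dy = 1/6.

1/6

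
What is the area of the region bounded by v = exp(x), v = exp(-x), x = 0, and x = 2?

On [0, 2], (exp(x)) - (exp(-x)) = exp(x) - exp(-x) is ≥ 0 throughout, so the area is a single integral of |exp(x) - exp(-x)|.
∫[0,2] (exp(x) - exp(-x)) dx = -2 + exp(-2) + exp(2).

-2 + exp(-2) + exp(2)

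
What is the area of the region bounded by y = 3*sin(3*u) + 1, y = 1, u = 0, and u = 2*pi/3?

The difference (3*sin(3*u) + 1) - (1) = 3*sin(3*u) changes sign at u = pi/3 inside [0, 2*pi/3], so split the integral there.
∫[0,pi/3] (3*sin(3*u)) du = 2.
∫[pi/3,2*pi/3] (3*sin(3*u)) du = -2; the area of that piece is 2.
Total area = 2 + 2 = 4.

4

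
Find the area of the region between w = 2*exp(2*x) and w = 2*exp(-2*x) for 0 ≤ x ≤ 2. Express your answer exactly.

On [0, 2], (2*exp(2*x)) - (2*exp(-2*x)) = 2*exp(2*x) - 2*exp(-2*x) is ≥ 0 throughout, so the area is a single integral of |2*exp(2*x) - 2*exp(-2*x)|.
∫[0,2] (2*exp(2*x) - 2*exp(-2*x)) dx = -2 + exp(-4) + exp(4).

-2 + exp(-4) + exp(4)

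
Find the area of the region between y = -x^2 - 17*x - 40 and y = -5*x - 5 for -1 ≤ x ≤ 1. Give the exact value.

212/3

On [-1, 1], (-x^2 - 17*x - 40) - (-5*x - 5) = -x^2 - 12*x - 35 is ≤ 0 throughout, so the area is a single integral of |-x^2 - 12*x - 35|.
∫[-1,1] (-x^2 - 12*x - 35) dx = -212/3; the area of that piece is 212/3.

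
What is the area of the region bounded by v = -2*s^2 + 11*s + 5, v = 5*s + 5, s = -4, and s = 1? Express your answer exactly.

93

The difference (-2*s^2 + 11*s + 5) - (5*s + 5) = -2*s^2 + 6*s changes sign at s = 0 inside [-4, 1], so split the integral there.
∫[-4,0] (-2*s^2 + 6*s) ds = -272/3; the area of that piece is 272/3.
∫[0,1] (-2*s^2 + 6*s) ds = 7/3.
Total area = 272/3 + 7/3 = 93.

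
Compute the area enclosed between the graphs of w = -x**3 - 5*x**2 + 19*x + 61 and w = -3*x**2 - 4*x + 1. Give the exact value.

5137/12

Set the curves equal: -x**3 - 5*x**2 + 19*x + 61 = -3*x**2 - 4*x + 1, so -x**3 - 2*x**2 + 23*x + 60 = 0, which factors as -(x - 5)*(x + 3)*(x + 4) = 0. The curves meet at x = -4, -3, 5.
On [-4, -3], w = -3*x**2 - 4*x + 1 is on top; that piece has area ∫[-4,-3] (-(-x**3 - 2*x**2 + 23*x + 60)) dx = 17/12.
On [-3, 5], w = -x**3 - 5*x**2 + 19*x + 61 is on top; that piece has area ∫[-3,5] (-x**3 - 2*x**2 + 23*x + 60) dx = 1280/3.
Total enclosed area = 17/12 + 1280/3 = 5137/12.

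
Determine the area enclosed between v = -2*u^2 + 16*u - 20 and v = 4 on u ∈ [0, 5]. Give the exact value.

The difference (-2*u^2 + 16*u - 20) - (4) = -2*u^2 + 16*u - 24 changes sign at u = 2 inside [0, 5], so split the integral there.
∫[0,2] (-2*u^2 + 16*u - 24) du = -64/3; the area of that piece is 64/3.
∫[2,5] (-2*u^2 + 16*u - 24) du = 18.
Total area = 64/3 + 18 = 118/3.

118/3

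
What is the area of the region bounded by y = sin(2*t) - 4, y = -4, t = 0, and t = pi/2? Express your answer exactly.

1

On [0, pi/2], (sin(2*t) - 4) - (-4) = sin(2*t) is ≥ 0 throughout, so the area is a single integral of |sin(2*t)|.
∫[0,pi/2] (sin(2*t)) dt = 1.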